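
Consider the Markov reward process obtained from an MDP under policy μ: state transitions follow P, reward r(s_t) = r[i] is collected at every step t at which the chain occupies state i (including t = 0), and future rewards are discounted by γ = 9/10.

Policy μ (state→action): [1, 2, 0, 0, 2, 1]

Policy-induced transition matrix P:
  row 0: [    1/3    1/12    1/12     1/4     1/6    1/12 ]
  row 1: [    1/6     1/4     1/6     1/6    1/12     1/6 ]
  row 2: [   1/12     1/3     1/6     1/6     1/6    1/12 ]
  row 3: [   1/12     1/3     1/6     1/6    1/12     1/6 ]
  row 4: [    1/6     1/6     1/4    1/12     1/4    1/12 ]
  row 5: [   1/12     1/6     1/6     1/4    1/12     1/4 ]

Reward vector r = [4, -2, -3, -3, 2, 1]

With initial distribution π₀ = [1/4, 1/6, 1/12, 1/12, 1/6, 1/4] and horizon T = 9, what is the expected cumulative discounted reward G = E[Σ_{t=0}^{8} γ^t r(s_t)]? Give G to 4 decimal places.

G = -1.5749

t=0: π = [0.2500, 0.1667, 0.0833, 0.0833, 0.1667, 0.2500], E[r] = 0.7500, γ^t·E[r] = 0.750000, running G = 0.750000
t=1: π = [0.1736, 0.1875, 0.1597, 0.1944, 0.1389, 0.1458], E[r] = -0.3194, γ^t·E[r] = -0.287500, running G = 0.462500
t=2: π = [0.1539, 0.2269, 0.1638, 0.1817, 0.1343, 0.1395], E[r] = -0.4664, γ^t·E[r] = -0.377813, running G = 0.084688
t=3: π = [0.1519, 0.2303, 0.1650, 0.1799, 0.1322, 0.1406], E[r] = -0.4829, γ^t·E[r] = -0.352020, running G = -0.267332
t=4: π = [0.1515, 0.2307, 0.1650, 0.1800, 0.1318, 0.1410], E[r] = -0.4860, γ^t·E[r] = -0.318835, running G = -0.586167
t=5: π = [0.1514, 0.2308, 0.1650, 0.1801, 0.1317, 0.1411], E[r] = -0.4867, γ^t·E[r] = -0.287396, running G = -0.873562
t=6: π = [0.1514, 0.2308, 0.1650, 0.1801, 0.1316, 0.1411], E[r] = -0.4869, γ^t·E[r] = -0.258761, running G = -1.132323
t=7: π = [0.1514, 0.2308, 0.1650, 0.1801, 0.1316, 0.1411], E[r] = -0.4870, γ^t·E[r] = -0.232910, running G = -1.365233
t=8: π = [0.1514, 0.2308, 0.1650, 0.1801, 0.1316, 0.1411], E[r] = -0.4870, γ^t·E[r] = -0.209625, running G = -1.574858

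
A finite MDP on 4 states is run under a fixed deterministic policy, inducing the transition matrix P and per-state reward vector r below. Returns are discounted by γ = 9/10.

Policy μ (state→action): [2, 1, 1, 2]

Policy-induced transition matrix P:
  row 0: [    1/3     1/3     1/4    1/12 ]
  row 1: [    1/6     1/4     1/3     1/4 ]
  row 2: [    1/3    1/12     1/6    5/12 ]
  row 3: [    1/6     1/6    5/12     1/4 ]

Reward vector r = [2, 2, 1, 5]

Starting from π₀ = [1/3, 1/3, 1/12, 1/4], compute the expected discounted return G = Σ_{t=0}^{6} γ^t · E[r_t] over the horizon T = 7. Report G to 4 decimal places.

G = 12.9915

t=0: π = [0.3333, 0.3333, 0.0833, 0.2500], E[r] = 2.6667, γ^t·E[r] = 2.666667, running G = 2.666667
t=1: π = [0.2361, 0.2431, 0.3125, 0.2083], E[r] = 2.3125, γ^t·E[r] = 2.081250, running G = 4.747917
t=2: π = [0.2581, 0.2002, 0.2789, 0.2627], E[r] = 2.5093, γ^t·E[r] = 2.032500, running G = 6.780417
t=3: π = [0.2562, 0.2031, 0.2872, 0.2535], E[r] = 2.4732, γ^t·E[r] = 1.802953, running G = 8.583370
t=4: π = [0.2572, 0.2024, 0.2852, 0.2552], E[r] = 2.4803, γ^t·E[r] = 1.627320, running G = 10.210689
t=5: π = [0.2571, 0.2026, 0.2856, 0.2547], E[r] = 2.4784, γ^t·E[r] = 1.463458, running G = 11.674147
t=6: π = [0.2571, 0.2026, 0.2855, 0.2548], E[r] = 2.4787, γ^t·E[r] = 1.317306, running G = 12.991453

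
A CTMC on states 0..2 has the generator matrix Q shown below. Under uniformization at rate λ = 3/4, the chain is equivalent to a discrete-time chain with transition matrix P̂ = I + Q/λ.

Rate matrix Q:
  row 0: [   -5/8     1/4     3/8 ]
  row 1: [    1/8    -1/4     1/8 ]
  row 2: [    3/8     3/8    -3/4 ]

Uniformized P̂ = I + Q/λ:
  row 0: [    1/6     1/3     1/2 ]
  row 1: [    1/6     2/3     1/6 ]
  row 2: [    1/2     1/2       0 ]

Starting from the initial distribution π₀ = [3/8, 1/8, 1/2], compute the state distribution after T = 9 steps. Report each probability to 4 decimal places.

π = [0.2369, 0.5526, 0.2105]

t=0: π = [0.3750, 0.1250, 0.5000]
t=1: π = [0.3333, 0.4583, 0.2083]
t=2: π = [0.2361, 0.5208, 0.2431]
t=3: π = [0.2477, 0.5475, 0.2049]
t=4: π = [0.2350, 0.5500, 0.2151]
t=5: π = [0.2384, 0.5525, 0.2091]
t=6: π = [0.2364, 0.5524, 0.2113]
t=7: π = [0.2371, 0.5527, 0.2102]
t=8: π = [0.2367, 0.5526, 0.2107]
t=9: π = [0.2369, 0.5526, 0.2105]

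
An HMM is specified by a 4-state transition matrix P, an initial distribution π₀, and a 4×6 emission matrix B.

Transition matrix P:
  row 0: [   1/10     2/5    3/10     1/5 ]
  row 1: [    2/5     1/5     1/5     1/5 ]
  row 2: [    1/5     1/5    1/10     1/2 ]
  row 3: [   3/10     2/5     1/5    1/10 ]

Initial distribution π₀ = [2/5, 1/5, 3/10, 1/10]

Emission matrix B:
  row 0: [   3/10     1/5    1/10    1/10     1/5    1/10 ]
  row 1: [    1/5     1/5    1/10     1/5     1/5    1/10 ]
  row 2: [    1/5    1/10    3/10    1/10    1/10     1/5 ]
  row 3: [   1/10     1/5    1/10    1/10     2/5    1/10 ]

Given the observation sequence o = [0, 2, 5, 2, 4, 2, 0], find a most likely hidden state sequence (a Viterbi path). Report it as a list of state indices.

t=0: δ = [1.200e-01, 4.000e-02, 6.000e-02, 1.000e-02]  (obs o_0=0)
t=1: δ = [1.600e-03, 4.800e-03, 1.080e-02, 3.000e-03]  ψ = [1, 0, 0, 2]  (obs o_1=2)
t=2: δ = [2.160e-04, 2.160e-04, 2.160e-04, 5.400e-04]  ψ = [2, 2, 2, 2]  (obs o_2=5)
t=3: δ = [1.620e-05, 2.160e-05, 3.240e-05, 1.080e-05]  ψ = [3, 3, 3, 2]  (obs o_3=2)
t=4: δ = [1.728e-06, 1.296e-06, 4.860e-07, 6.480e-06]  ψ = [1, 0, 0, 2]  (obs o_4=4)
t=5: δ = [1.944e-07, 2.592e-07, 3.888e-07, 6.480e-08]  ψ = [3, 3, 3, 3]  (obs o_5=2)
t=6: δ = [3.110e-08, 1.555e-08, 1.166e-08, 1.944e-08]  ψ = [1, 0, 0, 2]  (obs o_6=0)
backtrack: best end state = 0; path = [0, 2, 3, 2, 3, 1, 0]

path = [0, 2, 3, 2, 3, 1, 0]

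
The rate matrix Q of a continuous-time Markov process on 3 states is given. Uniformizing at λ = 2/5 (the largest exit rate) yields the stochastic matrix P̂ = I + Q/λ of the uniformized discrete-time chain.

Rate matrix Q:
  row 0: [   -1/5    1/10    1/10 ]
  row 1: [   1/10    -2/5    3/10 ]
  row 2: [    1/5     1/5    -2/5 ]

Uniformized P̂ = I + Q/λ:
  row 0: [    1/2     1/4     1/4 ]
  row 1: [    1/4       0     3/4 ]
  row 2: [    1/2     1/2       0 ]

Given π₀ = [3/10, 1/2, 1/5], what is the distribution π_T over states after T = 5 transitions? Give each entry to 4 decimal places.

π = [0.4296, 0.2483, 0.3221]

t=0: π = [0.3000, 0.5000, 0.2000]
t=1: π = [0.3750, 0.1750, 0.4500]
t=2: π = [0.4563, 0.3188, 0.2250]
t=3: π = [0.4203, 0.2266, 0.3531]
t=4: π = [0.4434, 0.2816, 0.2750]
t=5: π = [0.4296, 0.2483, 0.3221]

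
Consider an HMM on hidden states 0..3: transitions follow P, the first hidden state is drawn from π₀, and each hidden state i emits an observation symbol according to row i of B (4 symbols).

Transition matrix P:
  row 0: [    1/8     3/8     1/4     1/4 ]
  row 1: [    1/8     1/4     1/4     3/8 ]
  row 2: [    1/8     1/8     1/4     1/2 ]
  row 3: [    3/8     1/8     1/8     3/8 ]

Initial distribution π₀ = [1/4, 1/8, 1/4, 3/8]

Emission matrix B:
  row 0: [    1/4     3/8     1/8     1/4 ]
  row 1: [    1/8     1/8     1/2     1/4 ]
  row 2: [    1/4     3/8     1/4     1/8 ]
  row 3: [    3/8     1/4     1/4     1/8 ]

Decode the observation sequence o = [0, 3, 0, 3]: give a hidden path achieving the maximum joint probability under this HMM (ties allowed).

t=0: δ = [6.250e-02, 1.562e-02, 6.250e-02, 1.406e-01]  (obs o_0=0)
t=1: δ = [1.318e-02, 5.859e-03, 2.197e-03, 6.592e-03]  ψ = [3, 0, 3, 3]  (obs o_1=3)
t=2: δ = [6.180e-04, 6.180e-04, 8.240e-04, 1.236e-03]  ψ = [3, 0, 0, 0]  (obs o_2=0)
t=3: δ = [1.159e-04, 5.794e-05, 2.575e-05, 5.794e-05]  ψ = [3, 0, 2, 3]  (obs o_3=3)
backtrack: best end state = 0; path = [3, 0, 3, 0]

path = [3, 0, 3, 0]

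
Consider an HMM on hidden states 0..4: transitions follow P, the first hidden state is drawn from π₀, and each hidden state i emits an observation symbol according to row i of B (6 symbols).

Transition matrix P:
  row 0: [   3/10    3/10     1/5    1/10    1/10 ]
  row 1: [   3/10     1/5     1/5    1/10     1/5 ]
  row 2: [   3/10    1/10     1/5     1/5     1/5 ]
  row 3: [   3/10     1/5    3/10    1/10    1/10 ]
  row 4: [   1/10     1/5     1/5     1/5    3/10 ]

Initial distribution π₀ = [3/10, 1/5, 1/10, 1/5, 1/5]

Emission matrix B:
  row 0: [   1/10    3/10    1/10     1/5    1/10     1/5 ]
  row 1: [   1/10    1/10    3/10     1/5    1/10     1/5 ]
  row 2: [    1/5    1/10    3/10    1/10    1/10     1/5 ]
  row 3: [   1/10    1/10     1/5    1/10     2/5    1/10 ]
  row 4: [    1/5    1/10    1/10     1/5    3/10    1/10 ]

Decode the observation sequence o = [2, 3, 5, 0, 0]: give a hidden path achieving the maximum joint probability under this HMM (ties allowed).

path = [1, 0, 1, 4, 4]

t=0: δ = [3.000e-02, 6.000e-02, 3.000e-02, 4.000e-02, 2.000e-02]  (obs o_0=2)
t=1: δ = [3.600e-03, 2.400e-03, 1.200e-03, 6.000e-04, 2.400e-03]  ψ = [1, 1, 1, 1, 1]  (obs o_1=3)
t=2: δ = [2.160e-04, 2.160e-04, 1.440e-04, 4.800e-05, 7.200e-05]  ψ = [0, 0, 0, 4, 4]  (obs o_2=5)
t=3: δ = [6.480e-06, 6.480e-06, 8.640e-06, 2.880e-06, 8.640e-06]  ψ = [0, 0, 0, 2, 1]  (obs o_3=0)
t=4: δ = [2.592e-07, 1.944e-07, 3.456e-07, 1.728e-07, 5.184e-07]  ψ = [2, 0, 2, 2, 4]  (obs o_4=0)
backtrack: best end state = 4; path = [1, 0, 1, 4, 4]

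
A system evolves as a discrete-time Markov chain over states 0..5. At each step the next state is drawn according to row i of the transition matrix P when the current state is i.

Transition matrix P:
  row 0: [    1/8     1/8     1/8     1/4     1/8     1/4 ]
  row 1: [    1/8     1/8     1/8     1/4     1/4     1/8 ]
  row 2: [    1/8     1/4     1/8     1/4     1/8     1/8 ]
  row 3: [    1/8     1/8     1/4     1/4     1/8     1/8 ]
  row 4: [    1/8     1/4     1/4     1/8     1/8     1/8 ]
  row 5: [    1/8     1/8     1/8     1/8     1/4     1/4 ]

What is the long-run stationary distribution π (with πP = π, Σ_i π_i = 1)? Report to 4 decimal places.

π = [0.1250, 0.1672, 0.1719, 0.2092, 0.1660, 0.1607]

Balance equations π_j = Σ_i π_i·P[i][j]:
  π_0 = 1/8·π_0 + 1/8·π_1 + 1/8·π_2 + 1/8·π_3 + 1/8·π_4 + 1/8·π_5
  π_1 = 1/8·π_0 + 1/8·π_1 + 1/4·π_2 + 1/8·π_3 + 1/4·π_4 + 1/8·π_5
  π_2 = 1/8·π_0 + 1/8·π_1 + 1/8·π_2 + 1/4·π_3 + 1/4·π_4 + 1/8·π_5
  π_3 = 1/4·π_0 + 1/4·π_1 + 1/4·π_2 + 1/4·π_3 + 1/8·π_4 + 1/8·π_5
  π_4 = 1/8·π_0 + 1/4·π_1 + 1/8·π_2 + 1/8·π_3 + 1/8·π_4 + 1/4·π_5
  normalize: π_0 + π_1 + π_2 + π_3 + π_4 + π_5 = 1
Solving the linear system gives exactly π = [1/8, 1077/6440, 1107/6440, 1347/6440, 1069/6440, 9/56].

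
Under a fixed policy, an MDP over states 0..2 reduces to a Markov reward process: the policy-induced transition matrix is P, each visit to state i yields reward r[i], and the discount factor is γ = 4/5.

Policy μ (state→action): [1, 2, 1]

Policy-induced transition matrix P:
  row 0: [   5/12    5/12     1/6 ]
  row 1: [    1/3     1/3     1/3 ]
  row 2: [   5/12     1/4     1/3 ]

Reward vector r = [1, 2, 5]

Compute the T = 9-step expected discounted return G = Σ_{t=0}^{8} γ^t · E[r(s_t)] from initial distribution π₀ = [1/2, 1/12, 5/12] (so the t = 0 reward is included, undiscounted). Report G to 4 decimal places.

t=0: π = [0.5000, 0.0833, 0.4167], E[r] = 2.7500, γ^t·E[r] = 2.750000, running G = 2.750000
t=1: π = [0.4097, 0.3403, 0.2500], E[r] = 2.3403, γ^t·E[r] = 1.872222, running G = 4.622222
t=2: π = [0.3883, 0.3466, 0.2650], E[r] = 2.4068, γ^t·E[r] = 1.540370, running G = 6.162593
t=3: π = [0.3878, 0.3436, 0.2686], E[r] = 2.4181, γ^t·E[r] = 1.238049, running G = 7.400642
t=4: π = [0.3880, 0.3433, 0.2687], E[r] = 2.4181, γ^t·E[r] = 0.990444, running G = 8.391086
t=5: π = [0.3881, 0.3433, 0.2687], E[r] = 2.4179, γ^t·E[r] = 0.792305, running G = 9.183391
t=6: π = [0.3881, 0.3433, 0.2687], E[r] = 2.4179, γ^t·E[r] = 0.633840, running G = 9.817232
t=7: π = [0.3881, 0.3433, 0.2687], E[r] = 2.4179, γ^t·E[r] = 0.507073, running G = 10.324304
t=8: π = [0.3881, 0.3433, 0.2687], E[r] = 2.4179, γ^t·E[r] = 0.405658, running G = 10.729962

G = 10.7300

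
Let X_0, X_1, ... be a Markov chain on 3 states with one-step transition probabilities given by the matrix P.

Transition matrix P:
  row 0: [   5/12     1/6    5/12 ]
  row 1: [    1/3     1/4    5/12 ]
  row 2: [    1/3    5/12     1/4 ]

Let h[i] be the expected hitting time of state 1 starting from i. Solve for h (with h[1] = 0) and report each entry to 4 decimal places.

First-step conditioning: h[1] = 0; for i ≠ 1, h[i] = 1 + Σ_k P[i][k]·h[k].
  h[0] = 1 + 5/12·h[0] + 5/12·h[2]
  h[2] = 1 + 1/3·h[0] + 1/4·h[2]
Solving the 2×2 linear system over states ≠ 1 gives exactly h = [168/43, 0, 132/43] (h[1] = 0 is the target).

h = [3.9070, 0.0000, 3.0698]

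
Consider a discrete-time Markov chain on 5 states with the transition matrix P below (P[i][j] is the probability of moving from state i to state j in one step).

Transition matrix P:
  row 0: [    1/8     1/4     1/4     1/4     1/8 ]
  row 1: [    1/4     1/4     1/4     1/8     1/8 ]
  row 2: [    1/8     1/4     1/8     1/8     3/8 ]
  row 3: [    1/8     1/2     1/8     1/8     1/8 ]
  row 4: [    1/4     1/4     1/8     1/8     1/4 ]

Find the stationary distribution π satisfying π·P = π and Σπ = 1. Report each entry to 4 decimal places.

π = [0.1853, 0.2870, 0.1840, 0.1482, 0.1954]

Balance equations π_j = Σ_i π_i·P[i][j]:
  π_0 = 1/8·π_0 + 1/4·π_1 + 1/8·π_2 + 1/8·π_3 + 1/4·π_4
  π_1 = 1/4·π_0 + 1/4·π_1 + 1/4·π_2 + 1/2·π_3 + 1/4·π_4
  π_2 = 1/4·π_0 + 1/4·π_1 + 1/8·π_2 + 1/8·π_3 + 1/8·π_4
  π_3 = 1/4·π_0 + 1/8·π_1 + 1/8·π_2 + 1/8·π_3 + 1/8·π_4
  normalize: π_0 + π_1 + π_2 + π_3 + π_4 = 1
Solving the linear system gives exactly π = [439/2369, 680/2369, 436/2369, 351/2369, 463/2369].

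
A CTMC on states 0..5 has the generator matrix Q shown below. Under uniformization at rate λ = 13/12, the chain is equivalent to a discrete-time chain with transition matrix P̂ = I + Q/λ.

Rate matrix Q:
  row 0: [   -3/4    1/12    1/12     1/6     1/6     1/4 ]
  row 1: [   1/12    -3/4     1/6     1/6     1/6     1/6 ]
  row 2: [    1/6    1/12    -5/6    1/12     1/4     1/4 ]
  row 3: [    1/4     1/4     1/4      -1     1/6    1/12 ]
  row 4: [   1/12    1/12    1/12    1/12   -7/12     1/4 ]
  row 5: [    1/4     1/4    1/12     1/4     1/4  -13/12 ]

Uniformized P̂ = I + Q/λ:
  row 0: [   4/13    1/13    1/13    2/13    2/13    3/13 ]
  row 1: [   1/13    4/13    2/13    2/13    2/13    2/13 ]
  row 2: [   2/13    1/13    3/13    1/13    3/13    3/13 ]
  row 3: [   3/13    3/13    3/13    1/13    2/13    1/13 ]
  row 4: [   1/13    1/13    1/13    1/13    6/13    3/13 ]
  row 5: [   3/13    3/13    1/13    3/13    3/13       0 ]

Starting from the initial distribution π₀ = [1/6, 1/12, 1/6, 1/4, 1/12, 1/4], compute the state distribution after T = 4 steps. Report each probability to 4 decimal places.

π = [0.1712, 0.1579, 0.1287, 0.1271, 0.2533, 0.1618]

t=0: π = [0.1667, 0.0833, 0.1667, 0.2500, 0.0833, 0.2500]
t=1: π = [0.2051, 0.1731, 0.1474, 0.1346, 0.2115, 0.1282]
t=2: π = [0.1760, 0.1573, 0.1336, 0.1257, 0.2401, 0.1672]
t=3: π = [0.1729, 0.1583, 0.1289, 0.1283, 0.2509, 0.1607]
t=4: π = [0.1712, 0.1579, 0.1287, 0.1271, 0.2533, 0.1618]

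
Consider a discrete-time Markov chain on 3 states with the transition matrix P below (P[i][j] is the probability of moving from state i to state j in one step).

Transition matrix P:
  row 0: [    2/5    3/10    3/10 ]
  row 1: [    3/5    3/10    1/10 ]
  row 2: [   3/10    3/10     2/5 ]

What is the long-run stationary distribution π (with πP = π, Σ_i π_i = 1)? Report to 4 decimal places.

Balance equations π_j = Σ_i π_i·P[i][j]:
  π_0 = 2/5·π_0 + 3/5·π_1 + 3/10·π_2
  π_1 = 3/10·π_0 + 3/10·π_1 + 3/10·π_2
  normalize: π_0 + π_1 + π_2 = 1
Solving the linear system gives exactly π = [13/30, 3/10, 4/15].

π = [0.4333, 0.3000, 0.2667]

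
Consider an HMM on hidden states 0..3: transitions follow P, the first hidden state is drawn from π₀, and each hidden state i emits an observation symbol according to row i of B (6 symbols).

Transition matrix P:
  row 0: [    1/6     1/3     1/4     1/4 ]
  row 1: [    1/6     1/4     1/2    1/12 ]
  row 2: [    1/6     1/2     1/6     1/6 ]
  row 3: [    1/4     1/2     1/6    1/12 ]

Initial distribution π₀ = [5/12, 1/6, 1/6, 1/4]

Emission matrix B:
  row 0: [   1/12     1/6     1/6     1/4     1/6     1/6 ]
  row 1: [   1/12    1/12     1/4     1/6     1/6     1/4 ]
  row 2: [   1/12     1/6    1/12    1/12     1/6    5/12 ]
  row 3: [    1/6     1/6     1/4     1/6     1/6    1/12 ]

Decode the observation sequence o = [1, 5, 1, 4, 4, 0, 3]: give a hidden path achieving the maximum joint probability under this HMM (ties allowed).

t=0: δ = [6.944e-02, 1.389e-02, 2.778e-02, 4.167e-02]  (obs o_0=1)
t=1: δ = [1.929e-03, 5.787e-03, 7.234e-03, 1.447e-03]  ψ = [0, 0, 0, 0]  (obs o_1=5)
t=2: δ = [2.009e-04, 3.014e-04, 4.823e-04, 2.009e-04]  ψ = [2, 2, 1, 2]  (obs o_2=1)
t=3: δ = [1.340e-05, 4.019e-05, 2.512e-05, 1.340e-05]  ψ = [2, 2, 1, 2]  (obs o_3=4)
t=4: δ = [1.116e-06, 2.093e-06, 3.349e-06, 6.977e-07]  ψ = [1, 2, 1, 2]  (obs o_4=4)
t=5: δ = [4.651e-08, 1.395e-07, 8.721e-08, 9.303e-08]  ψ = [2, 2, 1, 2]  (obs o_5=0)
t=6: δ = [5.814e-09, 7.752e-09, 5.814e-09, 2.423e-09]  ψ = [1, 3, 1, 2]  (obs o_6=3)
backtrack: best end state = 1; path = [0, 1, 2, 1, 2, 3, 1]

path = [0, 1, 2, 1, 2, 3, 1]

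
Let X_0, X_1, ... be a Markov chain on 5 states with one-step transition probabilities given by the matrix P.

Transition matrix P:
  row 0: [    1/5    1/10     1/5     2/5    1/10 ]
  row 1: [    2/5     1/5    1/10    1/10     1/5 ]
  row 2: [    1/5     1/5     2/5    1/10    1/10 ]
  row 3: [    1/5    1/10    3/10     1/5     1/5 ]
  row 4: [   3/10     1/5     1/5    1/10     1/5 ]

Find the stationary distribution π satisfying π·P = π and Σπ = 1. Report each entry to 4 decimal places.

Balance equations π_j = Σ_i π_i·P[i][j]:
  π_0 = 1/5·π_0 + 2/5·π_1 + 1/5·π_2 + 1/5·π_3 + 3/10·π_4
  π_1 = 1/10·π_0 + 1/5·π_1 + 1/5·π_2 + 1/10·π_3 + 1/5·π_4
  π_2 = 1/5·π_0 + 1/10·π_1 + 2/5·π_2 + 3/10·π_3 + 1/5·π_4
  π_3 = 2/5·π_0 + 1/10·π_1 + 1/10·π_2 + 1/5·π_3 + 1/10·π_4
  normalize: π_0 + π_1 + π_2 + π_3 + π_4 = 1
Solving the linear system gives exactly π = [227/922, 1295/8298, 2113/8298, 1603/8298, 622/4149].

π = [0.2462, 0.1561, 0.2546, 0.1932, 0.1499]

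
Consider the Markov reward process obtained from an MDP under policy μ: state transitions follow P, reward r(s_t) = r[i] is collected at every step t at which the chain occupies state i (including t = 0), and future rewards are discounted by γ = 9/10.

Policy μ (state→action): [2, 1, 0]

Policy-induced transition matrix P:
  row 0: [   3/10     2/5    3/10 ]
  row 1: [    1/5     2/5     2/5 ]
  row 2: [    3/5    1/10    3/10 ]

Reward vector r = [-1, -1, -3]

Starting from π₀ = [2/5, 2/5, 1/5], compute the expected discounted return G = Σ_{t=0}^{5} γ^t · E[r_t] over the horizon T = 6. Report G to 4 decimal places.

G = -7.5424

t=0: π = [0.4000, 0.4000, 0.2000], E[r] = -1.4000, γ^t·E[r] = -1.400000, running G = -1.400000
t=1: π = [0.3200, 0.3400, 0.3400], E[r] = -1.6800, γ^t·E[r] = -1.512000, running G = -2.912000
t=2: π = [0.3680, 0.2980, 0.3340], E[r] = -1.6680, γ^t·E[r] = -1.351080, running G = -4.263080
t=3: π = [0.3704, 0.2998, 0.3298], E[r] = -1.6596, γ^t·E[r] = -1.209848, running G = -5.472928
t=4: π = [0.3690, 0.3011, 0.3300], E[r] = -1.6600, γ^t·E[r] = -1.089100, running G = -6.562028
t=5: π = [0.3689, 0.3010, 0.3301], E[r] = -1.6602, γ^t·E[r] = -0.980339, running G = -7.542367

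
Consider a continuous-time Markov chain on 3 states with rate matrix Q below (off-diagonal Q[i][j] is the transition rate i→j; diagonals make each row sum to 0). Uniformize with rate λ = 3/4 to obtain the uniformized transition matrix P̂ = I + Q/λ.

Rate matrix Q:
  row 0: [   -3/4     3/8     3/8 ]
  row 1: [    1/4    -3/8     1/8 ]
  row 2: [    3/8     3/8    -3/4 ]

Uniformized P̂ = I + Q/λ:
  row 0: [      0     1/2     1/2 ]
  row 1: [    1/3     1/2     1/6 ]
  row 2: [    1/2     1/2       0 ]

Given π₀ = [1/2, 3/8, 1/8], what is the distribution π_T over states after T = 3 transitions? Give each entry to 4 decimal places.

t=0: π = [0.5000, 0.3750, 0.1250]
t=1: π = [0.1875, 0.5000, 0.3125]
t=2: π = [0.3229, 0.5000, 0.1771]
t=3: π = [0.2552, 0.5000, 0.2448]

π = [0.2552, 0.5000, 0.2448]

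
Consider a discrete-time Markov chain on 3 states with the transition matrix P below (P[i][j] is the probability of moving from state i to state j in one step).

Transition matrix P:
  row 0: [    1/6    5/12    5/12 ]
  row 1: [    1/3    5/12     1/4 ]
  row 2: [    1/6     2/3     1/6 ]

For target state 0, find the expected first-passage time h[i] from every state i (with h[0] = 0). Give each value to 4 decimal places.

h = [0.0000, 3.3913, 3.9130]

First-step conditioning: h[0] = 0; for i ≠ 0, h[i] = 1 + Σ_k P[i][k]·h[k].
  h[1] = 1 + 5/12·h[1] + 1/4·h[2]
  h[2] = 1 + 2/3·h[1] + 1/6·h[2]
Solving the 2×2 linear system over states ≠ 0 gives exactly h = [0, 78/23, 90/23] (h[0] = 0 is the target).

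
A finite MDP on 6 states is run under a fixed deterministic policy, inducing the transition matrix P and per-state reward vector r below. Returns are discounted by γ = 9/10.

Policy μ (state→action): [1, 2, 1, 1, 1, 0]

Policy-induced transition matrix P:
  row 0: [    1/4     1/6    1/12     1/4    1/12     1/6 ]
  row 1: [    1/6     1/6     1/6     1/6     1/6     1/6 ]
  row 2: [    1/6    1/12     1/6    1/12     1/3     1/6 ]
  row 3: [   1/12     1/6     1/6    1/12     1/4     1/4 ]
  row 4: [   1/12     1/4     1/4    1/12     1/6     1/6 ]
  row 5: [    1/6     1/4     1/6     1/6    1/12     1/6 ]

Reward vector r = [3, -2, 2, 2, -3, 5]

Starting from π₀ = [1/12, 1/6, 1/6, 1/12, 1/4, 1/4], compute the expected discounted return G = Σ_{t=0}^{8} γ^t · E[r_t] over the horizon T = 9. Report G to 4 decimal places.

G = 6.3278

t=0: π = [0.0833, 0.1667, 0.1667, 0.0833, 0.2500, 0.2500], E[r] = 0.9167, γ^t·E[r] = 0.916667, running G = 0.916667
t=1: π = [0.1458, 0.1944, 0.1806, 0.1319, 0.1736, 0.1736], E[r] = 1.0208, γ^t·E[r] = 0.918750, running G = 1.835417
t=2: π = [0.1534, 0.1806, 0.1690, 0.1383, 0.1811, 0.1777], E[r] = 1.0584, γ^t·E[r] = 0.857344, running G = 2.692760
t=3: π = [0.1528, 0.1825, 0.1690, 0.1387, 0.1788, 0.1782], E[r] = 1.0636, γ^t·E[r] = 0.775371, running G = 3.468132
t=4: π = [0.1529, 0.1823, 0.1688, 0.1389, 0.1788, 0.1782], E[r] = 1.0643, γ^t·E[r] = 0.698264, running G = 4.166395
t=5: π = [0.1529, 0.1824, 0.1688, 0.1389, 0.1788, 0.1782], E[r] = 1.0644, γ^t·E[r] = 0.628493, running G = 4.794888
t=6: π = [0.1529, 0.1823, 0.1688, 0.1389, 0.1788, 0.1782], E[r] = 1.0644, γ^t·E[r] = 0.565650, running G = 5.360538
t=7: π = [0.1529, 0.1823, 0.1688, 0.1389, 0.1788, 0.1782], E[r] = 1.0644, γ^t·E[r] = 0.509086, running G = 5.869623
t=8: π = [0.1529, 0.1823, 0.1688, 0.1389, 0.1788, 0.1782], E[r] = 1.0644, γ^t·E[r] = 0.458177, running G = 6.327800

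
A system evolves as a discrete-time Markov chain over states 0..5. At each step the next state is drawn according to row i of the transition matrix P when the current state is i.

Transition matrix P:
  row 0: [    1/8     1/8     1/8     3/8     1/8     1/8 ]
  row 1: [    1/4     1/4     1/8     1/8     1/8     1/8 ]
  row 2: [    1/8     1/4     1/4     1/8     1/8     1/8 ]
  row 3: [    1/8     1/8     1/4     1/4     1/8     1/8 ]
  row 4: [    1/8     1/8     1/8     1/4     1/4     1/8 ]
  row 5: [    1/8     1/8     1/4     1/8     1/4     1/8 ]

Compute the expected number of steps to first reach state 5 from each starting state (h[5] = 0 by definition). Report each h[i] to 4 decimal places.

First-step conditioning: h[5] = 0; for i ≠ 5, h[i] = 1 + Σ_k P[i][k]·h[k].
  h[0] = 1 + 1/8·h[0] + 1/8·h[1] + 1/8·h[2] + 3/8·h[3] + 1/8·h[4]
  h[1] = 1 + 1/4·h[0] + 1/4·h[1] + 1/8·h[2] + 1/8·h[3] + 1/8·h[4]
  h[2] = 1 + 1/8·h[0] + 1/4·h[1] + 1/4·h[2] + 1/8·h[3] + 1/8·h[4]
  h[3] = 1 + 1/8·h[0] + 1/8·h[1] + 1/4·h[2] + 1/4·h[3] + 1/8·h[4]
  h[4] = 1 + 1/8·h[0] + 1/8·h[1] + 1/8·h[2] + 1/4·h[3] + 1/4·h[4]
Solving the 5×5 linear system over states ≠ 5 gives exactly h = [8, 8, 8, 8, 8, 0] (h[5] = 0 is the target).

h = [8.0000, 8.0000, 8.0000, 8.0000, 8.0000, 0.0000]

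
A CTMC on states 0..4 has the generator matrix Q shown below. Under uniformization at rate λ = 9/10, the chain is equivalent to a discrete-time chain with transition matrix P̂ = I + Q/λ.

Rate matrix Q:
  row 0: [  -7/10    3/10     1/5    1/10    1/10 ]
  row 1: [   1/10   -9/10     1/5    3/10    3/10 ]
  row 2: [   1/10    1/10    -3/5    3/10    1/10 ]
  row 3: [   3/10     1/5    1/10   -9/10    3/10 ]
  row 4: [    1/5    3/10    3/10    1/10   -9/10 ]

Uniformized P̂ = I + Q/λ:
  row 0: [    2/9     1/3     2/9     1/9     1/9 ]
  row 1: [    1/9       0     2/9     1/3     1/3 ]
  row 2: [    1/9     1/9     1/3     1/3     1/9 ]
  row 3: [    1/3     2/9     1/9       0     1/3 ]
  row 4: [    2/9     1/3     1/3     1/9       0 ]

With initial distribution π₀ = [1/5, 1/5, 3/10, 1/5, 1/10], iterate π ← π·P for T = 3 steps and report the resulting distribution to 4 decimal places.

π = [0.1930, 0.1920, 0.2488, 0.1898, 0.1763]

t=0: π = [0.2000, 0.2000, 0.3000, 0.2000, 0.1000]
t=1: π = [0.1889, 0.1778, 0.2444, 0.2000, 0.1889]
t=2: π = [0.1975, 0.1975, 0.2481, 0.1827, 0.1741]
t=3: π = [0.1930, 0.1920, 0.2488, 0.1898, 0.1763]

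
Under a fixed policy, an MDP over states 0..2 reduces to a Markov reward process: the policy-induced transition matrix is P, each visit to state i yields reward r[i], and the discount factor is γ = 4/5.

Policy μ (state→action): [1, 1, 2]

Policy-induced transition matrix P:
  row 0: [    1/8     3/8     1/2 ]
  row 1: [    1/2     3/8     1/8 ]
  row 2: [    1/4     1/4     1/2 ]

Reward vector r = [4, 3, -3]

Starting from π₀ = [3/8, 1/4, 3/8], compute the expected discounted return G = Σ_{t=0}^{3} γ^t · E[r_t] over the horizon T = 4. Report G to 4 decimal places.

G = 2.9751

t=0: π = [0.3750, 0.2500, 0.3750], E[r] = 1.1250, γ^t·E[r] = 1.125000, running G = 1.125000
t=1: π = [0.2656, 0.3281, 0.4063], E[r] = 0.8281, γ^t·E[r] = 0.662500, running G = 1.787500
t=2: π = [0.2988, 0.3242, 0.3770], E[r] = 1.0371, γ^t·E[r] = 0.663750, running G = 2.451250
t=3: π = [0.2937, 0.3279, 0.3784], E[r] = 1.0232, γ^t·E[r] = 0.523875, running G = 2.975125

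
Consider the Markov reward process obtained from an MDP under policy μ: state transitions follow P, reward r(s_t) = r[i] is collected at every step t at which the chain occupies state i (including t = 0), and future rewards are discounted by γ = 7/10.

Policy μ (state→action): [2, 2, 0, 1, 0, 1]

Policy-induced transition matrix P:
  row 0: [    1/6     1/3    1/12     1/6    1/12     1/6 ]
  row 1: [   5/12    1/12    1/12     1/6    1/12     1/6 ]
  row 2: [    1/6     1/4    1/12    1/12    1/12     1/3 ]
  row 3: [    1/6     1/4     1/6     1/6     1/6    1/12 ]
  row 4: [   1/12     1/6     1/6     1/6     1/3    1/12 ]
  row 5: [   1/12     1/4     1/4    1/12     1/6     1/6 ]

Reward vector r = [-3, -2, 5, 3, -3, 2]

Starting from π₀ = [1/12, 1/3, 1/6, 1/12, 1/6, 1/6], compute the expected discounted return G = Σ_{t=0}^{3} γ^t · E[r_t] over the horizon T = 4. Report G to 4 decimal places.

t=0: π = [0.0833, 0.3333, 0.1667, 0.0833, 0.1667, 0.1667], E[r] = 0.0000, γ^t·E[r] = 0.000000, running G = 0.000000
t=1: π = [0.2222, 0.1875, 0.1319, 0.1389, 0.1458, 0.1736], E[r] = -0.0556, γ^t·E[r] = -0.038889, running G = -0.038889
t=2: π = [0.1869, 0.2251, 0.1360, 0.1412, 0.1458, 0.1649], E[r] = -0.0150, γ^t·E[r] = -0.007373, running G = -0.046262
t=3: π = [0.1970, 0.2159, 0.1347, 0.1416, 0.1453, 0.1654], E[r] = -0.0296, γ^t·E[r] = -0.010140, running G = -0.056401

G = -0.0564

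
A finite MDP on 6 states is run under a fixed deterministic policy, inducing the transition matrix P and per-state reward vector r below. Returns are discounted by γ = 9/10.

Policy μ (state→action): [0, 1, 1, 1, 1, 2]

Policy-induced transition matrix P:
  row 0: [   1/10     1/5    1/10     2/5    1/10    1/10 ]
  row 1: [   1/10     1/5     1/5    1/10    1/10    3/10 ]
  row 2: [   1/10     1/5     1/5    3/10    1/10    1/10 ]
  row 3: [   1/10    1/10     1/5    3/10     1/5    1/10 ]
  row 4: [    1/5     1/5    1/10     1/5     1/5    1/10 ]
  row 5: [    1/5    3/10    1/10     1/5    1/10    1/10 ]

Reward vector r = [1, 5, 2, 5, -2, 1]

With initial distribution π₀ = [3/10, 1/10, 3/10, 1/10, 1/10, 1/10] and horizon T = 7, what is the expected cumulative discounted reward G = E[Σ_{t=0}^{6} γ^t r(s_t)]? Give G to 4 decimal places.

G = 12.5129

t=0: π = [0.3000, 0.1000, 0.3000, 0.1000, 0.1000, 0.1000], E[r] = 1.8000, γ^t·E[r] = 1.800000, running G = 1.800000
t=1: π = [0.1200, 0.2000, 0.1500, 0.2900, 0.1200, 0.1200], E[r] = 2.7500, γ^t·E[r] = 2.475000, running G = 4.275000
t=2: π = [0.1240, 0.1830, 0.1640, 0.2480, 0.1410, 0.1400], E[r] = 2.4650, γ^t·E[r] = 1.996650, running G = 6.271650
t=3: π = [0.1281, 0.1892, 0.1595, 0.2477, 0.1389, 0.1366], E[r] = 2.4904, γ^t·E[r] = 1.815502, running G = 8.087152
t=4: π = [0.1276, 0.1889, 0.1596, 0.2474, 0.1387, 0.1378], E[r] = 2.4889, γ^t·E[r] = 1.632967, running G = 9.720119
t=5: π = [0.1277, 0.1890, 0.1596, 0.2473, 0.1386, 0.1378], E[r] = 2.4892, γ^t·E[r] = 1.469875, running G = 11.189994
t=6: π = [0.1276, 0.1890, 0.1596, 0.2473, 0.1386, 0.1378], E[r] = 2.4893, γ^t·E[r] = 1.322899, running G = 12.512894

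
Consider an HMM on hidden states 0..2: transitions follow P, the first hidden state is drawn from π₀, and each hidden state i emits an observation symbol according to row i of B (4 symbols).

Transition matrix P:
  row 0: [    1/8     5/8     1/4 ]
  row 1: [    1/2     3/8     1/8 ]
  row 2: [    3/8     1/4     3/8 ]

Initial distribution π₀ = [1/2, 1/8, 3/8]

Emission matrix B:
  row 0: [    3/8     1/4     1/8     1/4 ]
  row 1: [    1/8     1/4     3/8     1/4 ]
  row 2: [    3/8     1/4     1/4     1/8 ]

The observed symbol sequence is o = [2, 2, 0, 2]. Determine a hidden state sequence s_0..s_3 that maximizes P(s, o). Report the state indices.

path = [0, 1, 0, 1]

t=0: δ = [6.250e-02, 4.688e-02, 9.375e-02]  (obs o_0=2)
t=1: δ = [4.395e-03, 1.465e-02, 8.789e-03]  ψ = [2, 0, 2]  (obs o_1=2)
t=2: δ = [2.747e-03, 6.866e-04, 1.236e-03]  ψ = [1, 1, 2]  (obs o_2=0)
t=3: δ = [5.794e-05, 6.437e-04, 1.717e-04]  ψ = [2, 0, 0]  (obs o_3=2)
backtrack: best end state = 1; path = [0, 1, 0, 1]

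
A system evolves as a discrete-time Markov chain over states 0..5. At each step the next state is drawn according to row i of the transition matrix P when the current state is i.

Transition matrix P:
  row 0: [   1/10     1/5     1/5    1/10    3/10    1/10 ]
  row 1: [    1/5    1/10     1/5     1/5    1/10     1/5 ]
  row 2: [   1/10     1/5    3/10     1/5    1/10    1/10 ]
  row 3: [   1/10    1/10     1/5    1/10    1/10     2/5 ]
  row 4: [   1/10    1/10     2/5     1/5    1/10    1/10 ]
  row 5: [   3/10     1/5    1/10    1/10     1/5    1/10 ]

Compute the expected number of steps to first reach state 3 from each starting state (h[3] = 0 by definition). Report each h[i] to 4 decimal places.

First-step conditioning: h[3] = 0; for i ≠ 3, h[i] = 1 + Σ_k P[i][k]·h[k].
  h[0] = 1 + 1/10·h[0] + 1/5·h[1] + 1/5·h[2] + 3/10·h[4] + 1/10·h[5]
  h[1] = 1 + 1/5·h[0] + 1/10·h[1] + 1/5·h[2] + 1/10·h[4] + 1/5·h[5]
  h[2] = 1 + 1/10·h[0] + 1/5·h[1] + 3/10·h[2] + 1/10·h[4] + 1/10·h[5]
  h[4] = 1 + 1/10·h[0] + 1/10·h[1] + 2/5·h[2] + 1/10·h[4] + 1/10·h[5]
  h[5] = 1 + 3/10·h[0] + 1/5·h[1] + 1/10·h[2] + 1/5·h[4] + 1/10·h[5]
Solving the 5×5 linear system over states ≠ 3 gives exactly h = [12133/1923, 11254/1923, 3678/641, 0, 11012/1923, 12355/1923] (h[3] = 0 is the target).

h = [6.3094, 5.8523, 5.7379, 0.0000, 5.7265, 6.4249]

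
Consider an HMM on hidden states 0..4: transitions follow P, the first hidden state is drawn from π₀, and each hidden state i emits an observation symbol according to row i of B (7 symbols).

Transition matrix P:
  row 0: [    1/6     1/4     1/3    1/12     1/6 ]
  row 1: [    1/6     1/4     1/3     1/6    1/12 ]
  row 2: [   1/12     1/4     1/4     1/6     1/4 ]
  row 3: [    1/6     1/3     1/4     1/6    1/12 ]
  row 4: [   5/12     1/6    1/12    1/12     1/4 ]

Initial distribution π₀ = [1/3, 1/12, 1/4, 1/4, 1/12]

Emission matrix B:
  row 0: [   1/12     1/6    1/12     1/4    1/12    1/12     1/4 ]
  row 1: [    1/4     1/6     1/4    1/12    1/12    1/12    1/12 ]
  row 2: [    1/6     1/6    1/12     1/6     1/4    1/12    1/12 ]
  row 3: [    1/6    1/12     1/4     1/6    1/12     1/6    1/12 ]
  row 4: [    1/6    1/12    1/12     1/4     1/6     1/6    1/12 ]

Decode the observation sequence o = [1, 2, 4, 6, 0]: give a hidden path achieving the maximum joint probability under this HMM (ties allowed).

t=0: δ = [5.556e-02, 1.389e-02, 4.167e-02, 2.083e-02, 6.944e-03]  (obs o_0=1)
t=1: δ = [7.716e-04, 3.472e-03, 1.543e-03, 1.736e-03, 8.681e-04]  ψ = [0, 0, 0, 2, 2]  (obs o_1=2)
t=2: δ = [4.823e-05, 7.234e-05, 2.894e-04, 4.823e-05, 6.430e-05]  ψ = [1, 1, 1, 1, 2]  (obs o_2=4)
t=3: δ = [6.698e-06, 6.028e-06, 6.028e-06, 4.019e-06, 6.028e-06]  ψ = [4, 2, 2, 2, 2]  (obs o_3=6)
t=4: δ = [2.093e-07, 4.186e-07, 3.721e-07, 1.674e-07, 2.512e-07]  ψ = [4, 0, 0, 1, 2]  (obs o_4=0)
backtrack: best end state = 1; path = [0, 2, 4, 0, 1]

path = [0, 2, 4, 0, 1]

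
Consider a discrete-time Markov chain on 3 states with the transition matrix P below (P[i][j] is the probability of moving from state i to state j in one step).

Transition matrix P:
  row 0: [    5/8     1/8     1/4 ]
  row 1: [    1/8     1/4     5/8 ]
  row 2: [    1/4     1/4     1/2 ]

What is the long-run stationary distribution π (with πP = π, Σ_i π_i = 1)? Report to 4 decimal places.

Balance equations π_j = Σ_i π_i·P[i][j]:
  π_0 = 5/8·π_0 + 1/8·π_1 + 1/4·π_2
  π_1 = 1/8·π_0 + 1/4·π_1 + 1/4·π_2
  normalize: π_0 + π_1 + π_2 = 1
Solving the linear system gives exactly π = [14/39, 8/39, 17/39].

π = [0.3590, 0.2051, 0.4359]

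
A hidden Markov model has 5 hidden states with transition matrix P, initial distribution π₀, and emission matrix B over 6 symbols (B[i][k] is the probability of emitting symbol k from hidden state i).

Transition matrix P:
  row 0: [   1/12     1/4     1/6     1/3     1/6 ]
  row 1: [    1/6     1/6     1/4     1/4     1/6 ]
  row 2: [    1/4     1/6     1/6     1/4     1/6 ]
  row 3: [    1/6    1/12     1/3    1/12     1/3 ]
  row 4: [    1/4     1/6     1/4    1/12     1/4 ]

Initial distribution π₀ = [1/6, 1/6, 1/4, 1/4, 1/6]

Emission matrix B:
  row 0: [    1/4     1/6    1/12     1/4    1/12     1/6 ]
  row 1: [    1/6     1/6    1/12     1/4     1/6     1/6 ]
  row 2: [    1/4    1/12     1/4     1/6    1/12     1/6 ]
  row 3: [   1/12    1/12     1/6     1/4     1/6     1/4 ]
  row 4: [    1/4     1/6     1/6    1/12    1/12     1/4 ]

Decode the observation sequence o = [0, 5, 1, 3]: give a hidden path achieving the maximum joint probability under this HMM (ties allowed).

t=0: δ = [4.167e-02, 2.778e-02, 6.250e-02, 2.083e-02, 4.167e-02]  (obs o_0=0)
t=1: δ = [2.604e-03, 1.736e-03, 1.736e-03, 3.906e-03, 2.604e-03]  ψ = [2, 0, 2, 2, 2]  (obs o_1=5)
t=2: δ = [1.085e-04, 1.085e-04, 1.085e-04, 7.234e-05, 2.170e-04]  ψ = [3, 0, 3, 0, 3]  (obs o_2=1)
t=3: δ = [1.356e-05, 9.042e-06, 9.042e-06, 9.042e-06, 4.521e-06]  ψ = [4, 4, 4, 0, 4]  (obs o_3=3)
backtrack: best end state = 0; path = [2, 3, 4, 0]

path = [2, 3, 4, 0]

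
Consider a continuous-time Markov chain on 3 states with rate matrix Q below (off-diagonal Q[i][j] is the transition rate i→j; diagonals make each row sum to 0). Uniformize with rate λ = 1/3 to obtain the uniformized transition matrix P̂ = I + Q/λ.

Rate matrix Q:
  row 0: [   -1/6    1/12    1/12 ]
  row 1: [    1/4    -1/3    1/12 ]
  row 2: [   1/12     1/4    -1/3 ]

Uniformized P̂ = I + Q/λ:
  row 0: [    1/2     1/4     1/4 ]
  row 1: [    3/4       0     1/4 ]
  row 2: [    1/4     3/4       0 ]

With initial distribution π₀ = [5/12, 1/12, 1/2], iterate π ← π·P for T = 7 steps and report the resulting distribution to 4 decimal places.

π = [0.5197, 0.2803, 0.2000]

t=0: π = [0.4167, 0.0833, 0.5000]
t=1: π = [0.3958, 0.4792, 0.1250]
t=2: π = [0.5885, 0.1927, 0.2188]
t=3: π = [0.4935, 0.3112, 0.1953]
t=4: π = [0.5290, 0.2699, 0.2012]
t=5: π = [0.5172, 0.2831, 0.1997]
t=6: π = [0.5209, 0.2791, 0.2001]
t=7: π = [0.5197, 0.2803, 0.2000]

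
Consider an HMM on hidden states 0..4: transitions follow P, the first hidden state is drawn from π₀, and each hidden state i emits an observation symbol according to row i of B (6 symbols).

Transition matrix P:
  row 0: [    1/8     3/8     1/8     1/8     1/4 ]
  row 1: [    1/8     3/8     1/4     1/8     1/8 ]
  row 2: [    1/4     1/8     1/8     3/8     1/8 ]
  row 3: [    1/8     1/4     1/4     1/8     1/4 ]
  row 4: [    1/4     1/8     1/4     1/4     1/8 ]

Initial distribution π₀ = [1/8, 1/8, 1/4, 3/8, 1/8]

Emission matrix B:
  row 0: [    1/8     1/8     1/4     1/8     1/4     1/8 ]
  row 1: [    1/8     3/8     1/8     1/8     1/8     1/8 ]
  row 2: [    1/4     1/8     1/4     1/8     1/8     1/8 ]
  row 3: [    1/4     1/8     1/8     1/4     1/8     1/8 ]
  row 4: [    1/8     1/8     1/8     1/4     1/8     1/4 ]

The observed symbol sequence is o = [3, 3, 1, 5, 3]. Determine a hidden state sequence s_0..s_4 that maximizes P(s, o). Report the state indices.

t=0: δ = [1.562e-02, 1.562e-02, 3.125e-02, 9.375e-02, 3.125e-02]  (obs o_0=3)
t=1: δ = [1.465e-03, 2.930e-03, 2.930e-03, 2.930e-03, 5.859e-03]  ψ = [3, 3, 3, 2, 3]  (obs o_1=3)
t=2: δ = [1.831e-04, 4.120e-04, 1.831e-04, 1.831e-04, 9.155e-05]  ψ = [4, 1, 4, 4, 3]  (obs o_2=1)
t=3: δ = [6.437e-06, 1.931e-05, 1.287e-05, 8.583e-06, 1.287e-05]  ψ = [1, 1, 1, 2, 1]  (obs o_3=5)
t=4: δ = [4.023e-07, 9.052e-07, 6.035e-07, 1.207e-06, 6.035e-07]  ψ = [2, 1, 1, 2, 1]  (obs o_4=3)
backtrack: best end state = 3; path = [3, 1, 1, 2, 3]

path = [3, 1, 1, 2, 3]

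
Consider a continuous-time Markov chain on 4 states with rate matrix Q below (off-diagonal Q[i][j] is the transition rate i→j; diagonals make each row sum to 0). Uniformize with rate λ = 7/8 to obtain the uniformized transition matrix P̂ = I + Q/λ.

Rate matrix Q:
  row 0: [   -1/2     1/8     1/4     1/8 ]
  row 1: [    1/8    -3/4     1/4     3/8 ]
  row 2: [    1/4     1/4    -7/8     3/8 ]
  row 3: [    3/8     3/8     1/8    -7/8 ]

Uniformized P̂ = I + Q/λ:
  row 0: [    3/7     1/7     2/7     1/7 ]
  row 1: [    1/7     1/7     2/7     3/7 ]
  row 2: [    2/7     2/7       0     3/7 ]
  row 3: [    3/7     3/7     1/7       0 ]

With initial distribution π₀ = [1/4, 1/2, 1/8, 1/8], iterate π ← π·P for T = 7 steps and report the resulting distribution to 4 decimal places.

π = [0.3327, 0.2376, 0.1963, 0.2334]

t=0: π = [0.2500, 0.5000, 0.1250, 0.1250]
t=1: π = [0.2679, 0.1964, 0.2321, 0.3036]
t=2: π = [0.3393, 0.2628, 0.1760, 0.2219]
t=3: π = [0.3284, 0.2314, 0.2037, 0.2365]
t=4: π = [0.3334, 0.2395, 0.1937, 0.2334]
t=5: π = [0.3325, 0.2372, 0.1970, 0.2333]
t=6: π = [0.3326, 0.2377, 0.1961, 0.2336]
t=7: π = [0.3327, 0.2376, 0.1963, 0.2334]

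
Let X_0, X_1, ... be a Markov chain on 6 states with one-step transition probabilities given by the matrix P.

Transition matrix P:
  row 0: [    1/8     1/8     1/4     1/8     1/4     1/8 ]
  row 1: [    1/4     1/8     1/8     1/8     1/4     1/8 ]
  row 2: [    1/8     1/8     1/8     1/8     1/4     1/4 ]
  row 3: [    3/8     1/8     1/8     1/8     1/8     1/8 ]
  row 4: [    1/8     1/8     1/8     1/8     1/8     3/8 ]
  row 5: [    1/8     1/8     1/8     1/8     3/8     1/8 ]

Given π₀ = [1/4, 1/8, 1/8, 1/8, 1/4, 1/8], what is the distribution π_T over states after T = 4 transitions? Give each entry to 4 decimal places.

π = [0.1719, 0.1250, 0.1465, 0.1250, 0.2308, 0.2009]

t=0: π = [0.2500, 0.1250, 0.1250, 0.1250, 0.2500, 0.1250]
t=1: π = [0.1719, 0.1250, 0.1563, 0.1250, 0.2188, 0.2031]
t=2: π = [0.1719, 0.1250, 0.1465, 0.1250, 0.2324, 0.1992]
t=3: π = [0.1719, 0.1250, 0.1465, 0.1250, 0.2302, 0.2014]
t=4: π = [0.1719, 0.1250, 0.1465, 0.1250, 0.2308, 0.2009]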